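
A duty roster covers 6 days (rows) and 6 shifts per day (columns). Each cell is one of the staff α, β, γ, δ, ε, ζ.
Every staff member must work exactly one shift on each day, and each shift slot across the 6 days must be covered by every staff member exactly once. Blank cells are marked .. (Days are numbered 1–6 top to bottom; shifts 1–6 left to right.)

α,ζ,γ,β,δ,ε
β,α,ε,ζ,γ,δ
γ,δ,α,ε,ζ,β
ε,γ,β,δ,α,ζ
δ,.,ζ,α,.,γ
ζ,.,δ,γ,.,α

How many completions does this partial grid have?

Day 5, shift 2: eliminating its day and shift leaves {β, ε}.
Day 5, shift 5: eliminating its day and shift leaves {β, ε}.
Day 6, shift 2: eliminating its day and shift leaves {β, ε}.
Day 6, shift 5: eliminating its day and shift leaves {β, ε}.
Enumerating the assignments across these blanks that avoid any day or shift repeat gives 2 completions.

2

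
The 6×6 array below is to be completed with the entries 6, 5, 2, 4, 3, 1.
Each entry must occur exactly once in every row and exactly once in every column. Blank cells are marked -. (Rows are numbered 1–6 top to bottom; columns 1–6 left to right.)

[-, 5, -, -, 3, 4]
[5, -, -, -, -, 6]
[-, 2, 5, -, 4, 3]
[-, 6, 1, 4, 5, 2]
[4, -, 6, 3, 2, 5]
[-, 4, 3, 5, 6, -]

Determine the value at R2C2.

Row 1, column 3: row 1 has {5, 4, 3} and column 3 has {6, 5, 3, 1}, leaving only 2.
Row 2, column 3: row 2 has {6, 5} and column 3 has {6, 5, 2, 3, 1}, leaving only 4.
Row 2, column 5: row 2 has {6, 5, 4} and column 5 has {6, 5, 2, 4, 3}, leaving only 1.
Row 2 already has {6, 5, 4, 1} and column 2 already has {6, 5, 2, 4}, so row 2, column 2 must be 3.

3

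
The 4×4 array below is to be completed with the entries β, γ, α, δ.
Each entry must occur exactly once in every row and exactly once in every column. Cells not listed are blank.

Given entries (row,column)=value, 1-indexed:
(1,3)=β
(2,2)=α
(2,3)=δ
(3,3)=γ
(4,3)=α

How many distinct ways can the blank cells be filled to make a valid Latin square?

8

Row 1, column 1: eliminating its row and column leaves {γ, α, δ}.
Row 1, column 2: eliminating its row and column leaves {γ, δ}.
Row 1, column 4: eliminating its row and column leaves {γ, α, δ}.
Row 2, column 1: eliminating its row and column leaves {β, γ}.
Row 2, column 4: eliminating its row and column leaves {β, γ}.
Row 3, column 1: eliminating its row and column leaves {β, α, δ}.
Row 3, column 2: eliminating its row and column leaves {β, δ}.
Row 3, column 4: eliminating its row and column leaves {β, α, δ}.
Row 4, column 1: eliminating its row and column leaves {β, γ, δ}.
Row 4, column 2: eliminating its row and column leaves {β, γ, δ}.
Row 4, column 4: eliminating its row and column leaves {β, γ, δ}.
Enumerating the assignments across these blanks that avoid any row or column repeat gives 8 completions.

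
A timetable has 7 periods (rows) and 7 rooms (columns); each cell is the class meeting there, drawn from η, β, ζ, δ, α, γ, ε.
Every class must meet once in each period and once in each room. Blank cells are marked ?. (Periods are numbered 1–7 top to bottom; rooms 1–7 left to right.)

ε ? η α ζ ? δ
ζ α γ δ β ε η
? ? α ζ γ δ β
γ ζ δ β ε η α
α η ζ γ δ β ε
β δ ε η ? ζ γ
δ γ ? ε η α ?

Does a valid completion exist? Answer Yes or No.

No period or room among the givens repeats a symbol, and propagating forced cells runs into no contradiction.
One valid completion exists (for instance, ε β η α ζ γ δ / ζ α γ δ β ε η / η ε α ζ γ δ β / γ ζ δ β ε η α / α η ζ γ δ β ε / β δ ε η α ζ γ / δ γ β ε η α ζ).

Yes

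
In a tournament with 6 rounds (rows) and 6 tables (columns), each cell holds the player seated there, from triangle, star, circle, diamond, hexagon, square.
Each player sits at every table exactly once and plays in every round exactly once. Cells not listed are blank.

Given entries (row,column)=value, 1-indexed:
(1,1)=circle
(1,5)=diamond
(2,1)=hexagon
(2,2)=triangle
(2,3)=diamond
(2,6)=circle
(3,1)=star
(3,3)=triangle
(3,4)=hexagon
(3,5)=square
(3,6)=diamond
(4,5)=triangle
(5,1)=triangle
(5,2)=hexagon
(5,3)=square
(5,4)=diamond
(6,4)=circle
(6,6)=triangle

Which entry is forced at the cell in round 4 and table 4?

Round 2, table 5: round 2 has {triangle, circle, diamond, hexagon} and table 5 has {triangle, diamond, square}, leaving only star.
Round 2, table 4: round 2 has {triangle, star, circle, diamond, hexagon} and table 4 has {circle, diamond, hexagon}, leaving only square.
Round 4 already has {triangle} and table 4 already has {circle, diamond, hexagon, square}, so round 4, table 4 must be star.

star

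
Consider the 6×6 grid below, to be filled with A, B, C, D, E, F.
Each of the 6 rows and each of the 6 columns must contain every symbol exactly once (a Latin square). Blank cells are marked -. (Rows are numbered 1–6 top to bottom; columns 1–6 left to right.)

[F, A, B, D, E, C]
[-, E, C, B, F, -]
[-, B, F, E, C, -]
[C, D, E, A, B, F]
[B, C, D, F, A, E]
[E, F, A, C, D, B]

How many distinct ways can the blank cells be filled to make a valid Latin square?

2

Row 2, column 1: eliminating its row and column leaves {A, D}.
Row 2, column 6: eliminating its row and column leaves {A, D}.
Row 3, column 1: eliminating its row and column leaves {A, D}.
Row 3, column 6: eliminating its row and column leaves {A, D}.
Enumerating the assignments across these blanks that avoid any row or column repeat gives 2 completions.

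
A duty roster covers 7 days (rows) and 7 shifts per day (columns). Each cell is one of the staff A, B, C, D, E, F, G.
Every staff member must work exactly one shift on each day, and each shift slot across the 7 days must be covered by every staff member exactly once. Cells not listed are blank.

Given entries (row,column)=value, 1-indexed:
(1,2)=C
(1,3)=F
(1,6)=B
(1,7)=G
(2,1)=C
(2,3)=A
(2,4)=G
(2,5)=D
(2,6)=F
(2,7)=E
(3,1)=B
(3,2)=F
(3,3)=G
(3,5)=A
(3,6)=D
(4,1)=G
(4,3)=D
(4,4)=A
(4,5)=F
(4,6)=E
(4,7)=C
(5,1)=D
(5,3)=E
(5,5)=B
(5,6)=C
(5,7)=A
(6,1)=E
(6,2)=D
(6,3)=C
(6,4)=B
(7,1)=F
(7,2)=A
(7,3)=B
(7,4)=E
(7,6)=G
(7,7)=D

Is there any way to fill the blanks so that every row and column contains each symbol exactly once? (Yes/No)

No

Day 3, shift 7: day 3 together with shift 7 already contain {A, B, C, D, E, F, G} — every symbol — so nothing can go there. The grid has no valid completion.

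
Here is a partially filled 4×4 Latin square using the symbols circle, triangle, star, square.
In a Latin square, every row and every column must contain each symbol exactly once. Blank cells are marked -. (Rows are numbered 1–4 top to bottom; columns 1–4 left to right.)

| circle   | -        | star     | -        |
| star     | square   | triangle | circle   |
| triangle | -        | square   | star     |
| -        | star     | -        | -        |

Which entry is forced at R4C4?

triangle

Row 1, column 2: row 1 has {circle, star} and column 2 has {star, square}, leaving only triangle.
Row 1, column 4: row 1 has {circle, triangle, star} and column 4 has {circle, star}, leaving only square.
Row 4 already has {star} and column 4 already has {circle, star, square}, so row 4, column 4 must be triangle.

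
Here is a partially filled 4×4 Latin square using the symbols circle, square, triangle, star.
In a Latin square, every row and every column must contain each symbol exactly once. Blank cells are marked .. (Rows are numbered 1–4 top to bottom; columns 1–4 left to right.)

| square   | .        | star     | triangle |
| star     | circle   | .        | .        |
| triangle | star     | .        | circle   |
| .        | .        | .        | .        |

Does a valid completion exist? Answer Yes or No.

No

Row 1, column 2: row 1 together with column 2 already contain {circle, square, triangle, star} — every symbol — so nothing can go there. The grid has no valid completion.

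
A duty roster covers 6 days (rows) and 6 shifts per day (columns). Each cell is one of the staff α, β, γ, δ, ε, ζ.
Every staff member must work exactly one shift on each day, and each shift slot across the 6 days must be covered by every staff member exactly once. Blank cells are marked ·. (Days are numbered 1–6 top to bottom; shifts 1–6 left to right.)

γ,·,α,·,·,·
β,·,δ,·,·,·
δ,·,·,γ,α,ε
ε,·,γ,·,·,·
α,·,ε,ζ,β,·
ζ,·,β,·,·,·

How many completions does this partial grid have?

24

Day 1, shift 2: eliminating its day and shift leaves {β, δ, ε, ζ}.
Day 1, shift 4: eliminating its day and shift leaves {β, δ, ε}.
Day 1, shift 5: eliminating its day and shift leaves {δ, ε, ζ}.
Day 1, shift 6: eliminating its day and shift leaves {β, δ, ζ}.
Day 2, shift 2: eliminating its day and shift leaves {α, γ, ε, ζ}.
Day 2, shift 4: eliminating its day and shift leaves {α, ε}.
Day 2, shift 5: eliminating its day and shift leaves {γ, ε, ζ}.
Day 2, shift 6: eliminating its day and shift leaves {α, γ, ζ}.
Day 3, shift 2: eliminating its day and shift leaves {β, ζ}.
Day 3, shift 3: eliminating its day and shift leaves {ζ}.
Day 4, shift 2: eliminating its day and shift leaves {α, β, δ, ζ}.
Day 4, shift 4: eliminating its day and shift leaves {α, β, δ}.
Day 4, shift 5: eliminating its day and shift leaves {δ, ζ}.
Day 4, shift 6: eliminating its day and shift leaves {α, β, δ, ζ}.
Day 5, shift 2: eliminating its day and shift leaves {γ, δ}.
Day 5, shift 6: eliminating its day and shift leaves {γ, δ}.
Day 6, shift 2: eliminating its day and shift leaves {α, γ, δ, ε}.
Day 6, shift 4: eliminating its day and shift leaves {α, δ, ε}.
Day 6, shift 5: eliminating its day and shift leaves {γ, δ, ε}.
Day 6, shift 6: eliminating its day and shift leaves {α, γ, δ}.
Enumerating the assignments across these blanks that avoid any day or shift repeat gives 24 completions.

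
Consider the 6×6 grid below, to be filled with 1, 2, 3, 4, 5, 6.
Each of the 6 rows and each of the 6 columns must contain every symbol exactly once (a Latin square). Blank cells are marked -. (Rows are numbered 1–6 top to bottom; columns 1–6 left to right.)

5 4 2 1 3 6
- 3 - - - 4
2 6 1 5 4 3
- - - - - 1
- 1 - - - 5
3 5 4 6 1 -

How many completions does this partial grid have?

Row 2, column 1: eliminating its row and column leaves {1, 6}.
Row 2, column 3: eliminating its row and column leaves {5, 6}.
Row 2, column 4: eliminating its row and column leaves {2}.
Row 2, column 5: eliminating its row and column leaves {2, 5, 6}.
Row 4, column 1: eliminating its row and column leaves {4, 6}.
Row 4, column 2: eliminating its row and column leaves {2}.
Row 4, column 3: eliminating its row and column leaves {3, 5, 6}.
Row 4, column 4: eliminating its row and column leaves {2, 3, 4}.
Row 4, column 5: eliminating its row and column leaves {2, 5, 6}.
Row 5, column 1: eliminating its row and column leaves {4, 6}.
Row 5, column 3: eliminating its row and column leaves {3, 6}.
Row 5, column 4: eliminating its row and column leaves {2, 3, 4}.
Row 5, column 5: eliminating its row and column leaves {2, 6}.
Row 6, column 6: eliminating its row and column leaves {2}.
Enumerating the assignments across these blanks that avoid any row or column repeat gives 3 completions.

3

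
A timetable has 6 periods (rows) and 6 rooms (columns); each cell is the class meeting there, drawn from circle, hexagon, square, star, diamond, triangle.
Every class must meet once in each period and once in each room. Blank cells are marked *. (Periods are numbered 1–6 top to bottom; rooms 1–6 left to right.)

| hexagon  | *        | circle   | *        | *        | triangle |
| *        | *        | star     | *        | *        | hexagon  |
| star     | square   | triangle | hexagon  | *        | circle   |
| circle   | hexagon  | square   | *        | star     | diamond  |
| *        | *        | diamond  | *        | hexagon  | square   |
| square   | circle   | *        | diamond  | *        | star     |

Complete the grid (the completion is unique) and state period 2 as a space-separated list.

diamond triangle star square circle hexagon

Period 3, room 5: period 3 has {circle, hexagon, square, star, triangle} and room 5 has {hexagon, star}, leaving only diamond.
Period 1, room 5: period 1 has {circle, hexagon, triangle} and room 5 has {hexagon, star, diamond}, leaving only square.
Period 1, room 4: period 1 has {circle, hexagon, square, triangle} and room 4 has {hexagon, diamond}, leaving only star.
Period 1, room 2: period 1 has {circle, hexagon, square, star, triangle} and room 2 has {circle, hexagon, square}, leaving only diamond.
Period 2, room 2: period 2 has {hexagon, star} and room 2 has {circle, hexagon, square, diamond}, leaving only triangle.
Period 2, room 1: period 2 has {hexagon, star, triangle} and room 1 has {circle, hexagon, square, star}, leaving only diamond.
Period 2, room 5: period 2 has {hexagon, star, diamond, triangle} and room 5 has {hexagon, square, star, diamond}, leaving only circle.
Period 2, room 4: period 2 has {circle, hexagon, star, diamond, triangle} and room 4 has {hexagon, star, diamond}, leaving only square.
So period 2 reads: diamond triangle star square circle hexagon.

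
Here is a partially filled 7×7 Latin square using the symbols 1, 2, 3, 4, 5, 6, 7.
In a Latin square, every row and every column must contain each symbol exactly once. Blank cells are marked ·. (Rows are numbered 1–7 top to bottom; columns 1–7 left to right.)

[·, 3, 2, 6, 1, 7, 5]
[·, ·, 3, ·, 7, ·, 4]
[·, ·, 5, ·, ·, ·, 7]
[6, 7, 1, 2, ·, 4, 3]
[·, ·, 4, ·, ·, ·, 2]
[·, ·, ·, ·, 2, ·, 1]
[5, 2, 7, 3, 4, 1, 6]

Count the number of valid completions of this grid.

Row 1, column 1: eliminating its row and column leaves {4}.
Row 2, column 1: eliminating its row and column leaves {1, 2}.
Row 2, column 2: eliminating its row and column leaves {1, 5, 6}.
Row 2, column 4: eliminating its row and column leaves {1, 5}.
Row 2, column 6: eliminating its row and column leaves {2, 5, 6}.
Row 3, column 1: eliminating its row and column leaves {1, 2, 3, 4}.
Row 3, column 2: eliminating its row and column leaves {1, 4, 6}.
Row 3, column 4: eliminating its row and column leaves {1, 4}.
Row 3, column 5: eliminating its row and column leaves {3, 6}.
Row 3, column 6: eliminating its row and column leaves {2, 3, 6}.
Row 4, column 5: eliminating its row and column leaves {5}.
Row 5, column 1: eliminating its row and column leaves {1, 3, 7}.
Row 5, column 2: eliminating its row and column leaves {1, 5, 6}.
Row 5, column 4: eliminating its row and column leaves {1, 5, 7}.
Row 5, column 5: eliminating its row and column leaves {3, 5, 6}.
Row 5, column 6: eliminating its row and column leaves {3, 5, 6}.
Row 6, column 1: eliminating its row and column leaves {3, 4, 7}.
Row 6, column 2: eliminating its row and column leaves {4, 5, 6}.
Row 6, column 3: eliminating its row and column leaves {6}.
Row 6, column 4: eliminating its row and column leaves {4, 5, 7}.
Row 6, column 6: eliminating its row and column leaves {3, 5, 6}.
Enumerating the assignments across these blanks that avoid any row or column repeat gives 9 completions.

9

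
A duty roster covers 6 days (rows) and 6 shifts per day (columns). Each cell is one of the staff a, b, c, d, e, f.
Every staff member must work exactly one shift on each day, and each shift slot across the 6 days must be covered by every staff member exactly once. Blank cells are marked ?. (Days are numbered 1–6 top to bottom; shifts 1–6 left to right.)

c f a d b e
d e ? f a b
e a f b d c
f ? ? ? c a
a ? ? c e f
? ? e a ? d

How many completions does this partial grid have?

Day 2, shift 3: eliminating its day and shift leaves {c}.
Day 4, shift 2: eliminating its day and shift leaves {b, d}.
Day 4, shift 3: eliminating its day and shift leaves {b, d}.
Day 4, shift 4: eliminating its day and shift leaves {e}.
Day 5, shift 2: eliminating its day and shift leaves {b, d}.
Day 5, shift 3: eliminating its day and shift leaves {b, d}.
Day 6, shift 1: eliminating its day and shift leaves {b}.
Day 6, shift 2: eliminating its day and shift leaves {b, c}.
Day 6, shift 5: eliminating its day and shift leaves {f}.
Enumerating the assignments across these blanks that avoid any day or shift repeat gives 2 completions.

2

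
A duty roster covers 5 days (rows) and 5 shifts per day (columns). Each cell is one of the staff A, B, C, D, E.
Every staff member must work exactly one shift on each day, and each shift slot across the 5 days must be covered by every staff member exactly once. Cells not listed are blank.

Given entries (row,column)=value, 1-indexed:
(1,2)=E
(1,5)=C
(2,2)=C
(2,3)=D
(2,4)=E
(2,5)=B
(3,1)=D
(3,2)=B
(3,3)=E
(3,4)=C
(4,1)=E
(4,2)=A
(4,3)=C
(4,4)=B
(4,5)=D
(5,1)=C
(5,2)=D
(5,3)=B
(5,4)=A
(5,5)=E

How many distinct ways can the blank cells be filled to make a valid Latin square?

Day 1, shift 1: eliminating its day and shift leaves {A, B}.
Day 1, shift 3: eliminating its day and shift leaves {A}.
Day 1, shift 4: eliminating its day and shift leaves {D}.
Day 2, shift 1: eliminating its day and shift leaves {A}.
Day 3, shift 5: eliminating its day and shift leaves {A}.
Only one assignment across all blanks avoids any day or shift repeat, giving 1 completion.

1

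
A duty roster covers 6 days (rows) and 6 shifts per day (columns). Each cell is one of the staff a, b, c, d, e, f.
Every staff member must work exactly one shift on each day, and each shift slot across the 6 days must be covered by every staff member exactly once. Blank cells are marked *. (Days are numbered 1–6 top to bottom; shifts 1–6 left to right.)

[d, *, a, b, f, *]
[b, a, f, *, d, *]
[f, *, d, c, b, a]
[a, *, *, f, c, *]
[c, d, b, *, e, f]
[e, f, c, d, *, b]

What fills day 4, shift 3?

Day 4 already has {a, c, f} and shift 3 already has {a, b, c, d, f}, so day 4, shift 3 must be e.

e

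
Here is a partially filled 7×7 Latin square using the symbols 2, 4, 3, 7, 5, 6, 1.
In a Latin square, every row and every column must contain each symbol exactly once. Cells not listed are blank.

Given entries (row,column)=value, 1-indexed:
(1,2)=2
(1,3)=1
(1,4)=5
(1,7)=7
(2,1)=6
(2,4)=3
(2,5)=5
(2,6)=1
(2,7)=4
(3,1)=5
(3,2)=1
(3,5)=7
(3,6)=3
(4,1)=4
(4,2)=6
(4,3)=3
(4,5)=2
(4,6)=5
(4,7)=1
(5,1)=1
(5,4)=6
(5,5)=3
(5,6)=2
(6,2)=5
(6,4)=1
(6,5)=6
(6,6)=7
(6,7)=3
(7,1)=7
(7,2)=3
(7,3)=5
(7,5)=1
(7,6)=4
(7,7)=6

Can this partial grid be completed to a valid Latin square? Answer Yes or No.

No row or column among the givens repeats a symbol, and propagating forced cells runs into no contradiction.
One valid completion exists (for instance, 3 2 1 5 4 6 7 / 6 7 2 3 5 1 4 / 5 1 6 4 7 3 2 / 4 6 3 7 2 5 1 / 1 4 7 6 3 2 5 / 2 5 4 1 6 7 3 / 7 3 5 2 1 4 6).

Yes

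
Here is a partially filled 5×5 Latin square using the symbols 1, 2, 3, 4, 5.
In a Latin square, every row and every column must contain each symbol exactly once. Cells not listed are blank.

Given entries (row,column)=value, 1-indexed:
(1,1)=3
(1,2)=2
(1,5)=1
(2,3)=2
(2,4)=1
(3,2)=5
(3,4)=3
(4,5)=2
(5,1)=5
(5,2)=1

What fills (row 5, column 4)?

2

Row 2, column 1: row 2 has {1, 2} and column 1 has {3, 5}, leaving only 4.
Row 2, column 2: row 2 has {1, 2, 4} and column 2 has {1, 2, 5}, leaving only 3.
Row 2, column 5: row 2 has {1, 2, 3, 4} and column 5 has {1, 2}, leaving only 5.
Row 3, column 5: row 3 has {3, 5} and column 5 has {1, 2, 5}, leaving only 4.
Row 3, column 3: row 3 has {3, 4, 5} and column 3 has {2}, leaving only 1.
Row 3, column 1: row 3 has {1, 3, 4, 5} and column 1 has {3, 4, 5}, leaving only 2.
Row 4, column 1: row 4 has {2} and column 1 has {2, 3, 4, 5}, leaving only 1.
Row 4, column 2: row 4 has {1, 2} and column 2 has {1, 2, 3, 5}, leaving only 4.
Row 4, column 4: row 4 has {1, 2, 4} and column 4 has {1, 3}, leaving only 5.
Row 1, column 4: row 1 has {1, 2, 3} and column 4 has {1, 3, 5}, leaving only 4.
Row 5 already has {1, 5} and column 4 already has {1, 3, 4, 5}, so row 5, column 4 must be 2.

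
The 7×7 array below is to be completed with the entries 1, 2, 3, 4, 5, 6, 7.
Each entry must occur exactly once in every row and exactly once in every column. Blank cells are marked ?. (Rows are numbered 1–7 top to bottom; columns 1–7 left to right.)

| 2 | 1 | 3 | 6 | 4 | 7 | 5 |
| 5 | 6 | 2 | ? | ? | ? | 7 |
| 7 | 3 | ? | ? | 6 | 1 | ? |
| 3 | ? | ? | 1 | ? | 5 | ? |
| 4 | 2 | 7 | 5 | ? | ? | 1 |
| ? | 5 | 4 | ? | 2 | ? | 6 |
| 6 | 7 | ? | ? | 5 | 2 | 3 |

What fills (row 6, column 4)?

Row 3, column 3: row 3 has {1, 3, 6, 7} and column 3 has {2, 3, 4, 7}, leaving only 5.
Row 4, column 2: row 4 has {1, 3, 5} and column 2 has {1, 2, 3, 5, 6, 7}, leaving only 4.
Row 4, column 3: row 4 has {1, 3, 4, 5} and column 3 has {2, 3, 4, 5, 7}, leaving only 6.
Row 4, column 5: row 4 has {1, 3, 4, 5, 6} and column 5 has {2, 4, 5, 6}, leaving only 7.
Row 4, column 7: row 4 has {1, 3, 4, 5, 6, 7} and column 7 has {1, 3, 5, 6, 7}, leaving only 2.
Row 3, column 7: row 3 has {1, 3, 5, 6, 7} and column 7 has {1, 2, 3, 5, 6, 7}, leaving only 4.
Row 3, column 4: row 3 has {1, 3, 4, 5, 6, 7} and column 4 has {1, 5, 6}, leaving only 2.
Row 5, column 5: row 5 has {1, 2, 4, 5, 7} and column 5 has {2, 4, 5, 6, 7}, leaving only 3.
Row 2, column 5: row 2 has {2, 5, 6, 7} and column 5 has {2, 3, 4, 5, 6, 7}, leaving only 1.
Row 5, column 6: row 5 has {1, 2, 3, 4, 5, 7} and column 6 has {1, 2, 5, 7}, leaving only 6.
Row 6, column 1: row 6 has {2, 4, 5, 6} and column 1 has {2, 3, 4, 5, 6, 7}, leaving only 1.
Row 6, column 6: row 6 has {1, 2, 4, 5, 6} and column 6 has {1, 2, 5, 6, 7}, leaving only 3.
Row 6 already has {1, 2, 3, 4, 5, 6} and column 4 already has {1, 2, 5, 6}, so row 6, column 4 must be 7.

7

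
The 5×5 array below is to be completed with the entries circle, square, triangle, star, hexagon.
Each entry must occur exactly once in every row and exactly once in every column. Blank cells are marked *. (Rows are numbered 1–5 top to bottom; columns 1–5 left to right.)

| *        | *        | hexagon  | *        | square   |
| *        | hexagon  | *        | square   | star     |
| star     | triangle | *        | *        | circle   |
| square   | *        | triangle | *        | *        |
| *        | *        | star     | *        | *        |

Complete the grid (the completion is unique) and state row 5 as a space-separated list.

Row 2, column 3: row 2 has {square, star, hexagon} and column 3 has {triangle, star, hexagon}, leaving only circle.
Row 2, column 1: row 2 has {circle, square, star, hexagon} and column 1 has {square, star}, leaving only triangle.
Row 1, column 1: row 1 has {square, hexagon} and column 1 has {square, triangle, star}, leaving only circle.
Row 5, column 1: row 5 has {star} and column 1 has {circle, square, triangle, star}, leaving only hexagon.
Row 5, column 5: row 5 has {star, hexagon} and column 5 has {circle, square, star}, leaving only triangle.
Row 5, column 4: row 5 has {triangle, star, hexagon} and column 4 has {square}, leaving only circle.
Row 5, column 2: row 5 has {circle, triangle, star, hexagon} and column 2 has {triangle, hexagon}, leaving only square.
So row 5 reads: hexagon square star circle triangle.

hexagon square star circle triangle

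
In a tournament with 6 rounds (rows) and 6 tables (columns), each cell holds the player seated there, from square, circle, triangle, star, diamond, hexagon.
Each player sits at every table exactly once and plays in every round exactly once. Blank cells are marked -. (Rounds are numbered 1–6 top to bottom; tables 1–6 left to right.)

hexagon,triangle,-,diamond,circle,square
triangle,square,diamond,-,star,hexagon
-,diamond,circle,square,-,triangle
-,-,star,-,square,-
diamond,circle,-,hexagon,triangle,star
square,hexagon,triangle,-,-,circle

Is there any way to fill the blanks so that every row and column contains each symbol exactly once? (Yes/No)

No

Round 1, table 3: round 1 together with table 3 already contain {square, circle, triangle, star, diamond, hexagon} — every symbol — so nothing can go there. The grid has no valid completion.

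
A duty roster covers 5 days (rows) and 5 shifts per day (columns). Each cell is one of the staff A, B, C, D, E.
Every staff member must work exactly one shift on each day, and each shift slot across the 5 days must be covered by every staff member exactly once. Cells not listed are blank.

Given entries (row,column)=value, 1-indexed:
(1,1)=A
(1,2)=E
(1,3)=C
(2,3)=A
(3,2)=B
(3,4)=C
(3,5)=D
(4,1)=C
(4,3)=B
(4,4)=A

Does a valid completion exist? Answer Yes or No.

No

Day 1, shift 5: day 1 has {A, C, E} and shift 5 has {D}, so it must be B.
Day 1, shift 4: day 1 has {A, B, C, E} and shift 4 has {A, C}, so it must be D.
Day 3, shift 1: day 3 has {B, C, D} and shift 1 has {A, C}, so it must be E.
Now day 3, shift 3: day 3 together with shift 3 already contain {A, B, C, D, E} — every symbol — so nothing can go there. The grid has no valid completion.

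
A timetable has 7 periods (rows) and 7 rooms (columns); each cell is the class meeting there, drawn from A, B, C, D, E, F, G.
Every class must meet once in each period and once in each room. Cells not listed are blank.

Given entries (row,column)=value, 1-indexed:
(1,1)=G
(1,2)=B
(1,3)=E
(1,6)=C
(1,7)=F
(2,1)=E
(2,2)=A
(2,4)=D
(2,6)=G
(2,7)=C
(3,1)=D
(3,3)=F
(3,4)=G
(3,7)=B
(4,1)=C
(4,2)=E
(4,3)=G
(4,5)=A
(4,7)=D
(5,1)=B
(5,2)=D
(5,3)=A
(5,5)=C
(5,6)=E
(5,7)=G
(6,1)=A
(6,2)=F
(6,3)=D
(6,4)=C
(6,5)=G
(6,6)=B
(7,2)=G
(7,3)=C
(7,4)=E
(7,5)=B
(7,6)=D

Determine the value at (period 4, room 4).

B

Period 1, room 4: period 1 has {B, C, E, F, G} and room 4 has {C, D, E, G}, leaving only A.
Period 1, room 5: period 1 has {A, B, C, E, F, G} and room 5 has {A, B, C, G}, leaving only D.
Period 2, room 3: period 2 has {A, C, D, E, G} and room 3 has {A, C, D, E, F, G}, leaving only B.
Period 2, room 5: period 2 has {A, B, C, D, E, G} and room 5 has {A, B, C, D, G}, leaving only F.
Period 3, room 2: period 3 has {B, D, F, G} and room 2 has {A, B, D, E, F, G}, leaving only C.
Period 3, room 5: period 3 has {B, C, D, F, G} and room 5 has {A, B, C, D, F, G}, leaving only E.
Period 3, room 6: period 3 has {B, C, D, E, F, G} and room 6 has {B, C, D, E, G}, leaving only A.
Period 4, room 6: period 4 has {A, C, D, E, G} and room 6 has {A, B, C, D, E, G}, leaving only F.
Period 4 already has {A, C, D, E, F, G} and room 4 already has {A, C, D, E, G}, so period 4, room 4 must be B.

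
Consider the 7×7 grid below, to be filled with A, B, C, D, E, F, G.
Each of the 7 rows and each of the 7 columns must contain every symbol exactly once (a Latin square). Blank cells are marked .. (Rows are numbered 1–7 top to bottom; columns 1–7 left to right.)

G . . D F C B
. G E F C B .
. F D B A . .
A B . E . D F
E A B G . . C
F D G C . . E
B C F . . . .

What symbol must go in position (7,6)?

Row 1, column 2: row 1 has {B, C, D, F, G} and column 2 has {A, B, C, D, F, G}, leaving only E.
Row 1, column 3: row 1 has {B, C, D, E, F, G} and column 3 has {B, D, E, F, G}, leaving only A.
Row 2, column 1: row 2 has {B, C, E, F, G} and column 1 has {A, B, E, F, G}, leaving only D.
Row 2, column 7: row 2 has {B, C, D, E, F, G} and column 7 has {B, C, E, F}, leaving only A.
Row 3, column 1: row 3 has {A, B, D, F} and column 1 has {A, B, D, E, F, G}, leaving only C.
Row 3, column 7: row 3 has {A, B, C, D, F} and column 7 has {A, B, C, E, F}, leaving only G.
Row 3, column 6: row 3 has {A, B, C, D, F, G} and column 6 has {B, C, D}, leaving only E.
Row 4, column 3: row 4 has {A, B, D, E, F} and column 3 has {A, B, D, E, F, G}, leaving only C.
Row 4, column 5: row 4 has {A, B, C, D, E, F} and column 5 has {A, C, F}, leaving only G.
Row 5, column 5: row 5 has {A, B, C, E, G} and column 5 has {A, C, F, G}, leaving only D.
Row 5, column 6: row 5 has {A, B, C, D, E, G} and column 6 has {B, C, D, E}, leaving only F.
Row 6, column 5: row 6 has {C, D, E, F, G} and column 5 has {A, C, D, F, G}, leaving only B.
Row 6, column 6: row 6 has {B, C, D, E, F, G} and column 6 has {B, C, D, E, F}, leaving only A.
Row 7 already has {B, C, F} and column 6 already has {A, B, C, D, E, F}, so row 7, column 6 must be G.

G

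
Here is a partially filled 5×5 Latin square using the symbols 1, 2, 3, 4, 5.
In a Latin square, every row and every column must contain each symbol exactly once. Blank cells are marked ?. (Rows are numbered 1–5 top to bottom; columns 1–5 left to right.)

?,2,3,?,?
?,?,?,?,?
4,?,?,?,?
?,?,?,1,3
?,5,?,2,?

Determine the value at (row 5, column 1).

3

Row 4, column 2: row 4 has {1, 3} and column 2 has {2, 5}, leaving only 4.
Row 5, column 1 is narrowed to {1, 3}.
If it were 1, then row 3, column 4 would be left with no valid symbol.
So row 5, column 1 must be 3.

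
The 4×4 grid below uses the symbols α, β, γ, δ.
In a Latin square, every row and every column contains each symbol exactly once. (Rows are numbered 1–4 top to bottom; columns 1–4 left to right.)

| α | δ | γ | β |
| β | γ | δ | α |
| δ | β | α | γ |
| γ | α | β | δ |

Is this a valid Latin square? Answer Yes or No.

Yes

Each row is a permutation of the 4 symbols, and so is each column.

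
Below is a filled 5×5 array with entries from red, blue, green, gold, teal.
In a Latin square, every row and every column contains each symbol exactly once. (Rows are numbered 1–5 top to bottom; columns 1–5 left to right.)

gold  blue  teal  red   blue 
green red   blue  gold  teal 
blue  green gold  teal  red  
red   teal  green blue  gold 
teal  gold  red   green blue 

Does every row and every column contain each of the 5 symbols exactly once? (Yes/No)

Column 5 contains blue twice (at rows 1 and 5), so it is not a permutation.

No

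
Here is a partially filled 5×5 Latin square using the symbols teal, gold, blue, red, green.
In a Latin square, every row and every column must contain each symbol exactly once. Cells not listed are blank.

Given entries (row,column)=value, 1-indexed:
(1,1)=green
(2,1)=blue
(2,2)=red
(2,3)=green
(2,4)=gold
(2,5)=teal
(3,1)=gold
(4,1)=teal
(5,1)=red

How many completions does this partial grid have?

Row 1, column 2: eliminating its row and column leaves {teal, gold, blue}.
Row 1, column 3: eliminating its row and column leaves {teal, gold, blue, red}.
Row 1, column 4: eliminating its row and column leaves {teal, blue, red}.
Row 1, column 5: eliminating its row and column leaves {gold, blue, red}.
Row 3, column 2: eliminating its row and column leaves {teal, blue, green}.
Row 3, column 3: eliminating its row and column leaves {teal, blue, red}.
Row 3, column 4: eliminating its row and column leaves {teal, blue, red, green}.
Row 3, column 5: eliminating its row and column leaves {blue, red, green}.
Row 4, column 2: eliminating its row and column leaves {gold, blue, green}.
Row 4, column 3: eliminating its row and column leaves {gold, blue, red}.
Row 4, column 4: eliminating its row and column leaves {blue, red, green}.
Row 4, column 5: eliminating its row and column leaves {gold, blue, red, green}.
Row 5, column 2: eliminating its row and column leaves {teal, gold, blue, green}.
Row 5, column 3: eliminating its row and column leaves {teal, gold, blue}.
Row 5, column 4: eliminating its row and column leaves {teal, blue, green}.
Row 5, column 5: eliminating its row and column leaves {gold, blue, green}.
Enumerating the assignments across these blanks that avoid any row or column repeat gives 56 completions.

56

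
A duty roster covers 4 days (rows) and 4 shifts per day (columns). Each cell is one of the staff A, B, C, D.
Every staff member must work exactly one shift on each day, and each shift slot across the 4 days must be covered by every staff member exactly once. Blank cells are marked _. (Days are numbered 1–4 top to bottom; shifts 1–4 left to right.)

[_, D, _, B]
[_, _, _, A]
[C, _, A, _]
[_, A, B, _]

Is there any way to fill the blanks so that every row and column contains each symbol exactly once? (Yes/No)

Yes

No day or shift among the givens repeats a symbol, and propagating forced cells runs into no contradiction.
One valid completion exists (for instance, A D C B / B C D A / C B A D / D A B C).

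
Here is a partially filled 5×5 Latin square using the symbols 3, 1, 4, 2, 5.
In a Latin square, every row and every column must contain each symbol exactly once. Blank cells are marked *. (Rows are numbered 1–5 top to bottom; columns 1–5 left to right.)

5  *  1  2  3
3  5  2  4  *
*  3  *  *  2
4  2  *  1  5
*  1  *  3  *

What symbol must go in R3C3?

Row 1, column 2: row 1 has {3, 1, 2, 5} and column 2 has {3, 1, 2, 5}, leaving only 4.
Row 2, column 5: row 2 has {3, 4, 2, 5} and column 5 has {3, 2, 5}, leaving only 1.
Row 3, column 1: row 3 has {3, 2} and column 1 has {3, 4, 5}, leaving only 1.
Row 3, column 4: row 3 has {3, 1, 2} and column 4 has {3, 1, 4, 2}, leaving only 5.
Row 3 already has {3, 1, 2, 5} and column 3 already has {1, 2}, so row 3, column 3 must be 4.

4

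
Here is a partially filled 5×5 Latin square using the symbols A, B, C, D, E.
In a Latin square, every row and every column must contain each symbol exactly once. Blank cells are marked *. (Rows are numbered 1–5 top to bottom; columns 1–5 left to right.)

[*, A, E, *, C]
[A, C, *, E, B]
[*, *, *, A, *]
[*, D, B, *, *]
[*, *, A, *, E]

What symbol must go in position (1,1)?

D

Row 2, column 3: row 2 has {A, B, C, E} and column 3 has {A, B, E}, leaving only D.
Row 3, column 3: row 3 has {A} and column 3 has {A, B, D, E}, leaving only C.
Row 3, column 5: row 3 has {A, C} and column 5 has {B, C, E}, leaving only D.
Row 4, column 4: row 4 has {B, D} and column 4 has {A, E}, leaving only C.
Row 4, column 1: row 4 has {B, C, D} and column 1 has {A}, leaving only E.
Row 3, column 1: row 3 has {A, C, D} and column 1 has {A, E}, leaving only B.
Row 1 already has {A, C, E} and column 1 already has {A, B, E}, so row 1, column 1 must be D.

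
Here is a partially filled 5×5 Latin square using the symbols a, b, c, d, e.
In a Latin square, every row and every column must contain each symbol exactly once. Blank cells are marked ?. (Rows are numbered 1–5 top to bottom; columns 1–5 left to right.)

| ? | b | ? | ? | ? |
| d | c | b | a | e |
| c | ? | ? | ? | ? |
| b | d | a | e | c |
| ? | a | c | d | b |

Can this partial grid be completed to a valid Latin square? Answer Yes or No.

No row or column among the givens repeats a symbol, and propagating forced cells runs into no contradiction.
One valid completion exists (for instance, a b e c d / d c b a e / c e d b a / b d a e c / e a c d b).

Yes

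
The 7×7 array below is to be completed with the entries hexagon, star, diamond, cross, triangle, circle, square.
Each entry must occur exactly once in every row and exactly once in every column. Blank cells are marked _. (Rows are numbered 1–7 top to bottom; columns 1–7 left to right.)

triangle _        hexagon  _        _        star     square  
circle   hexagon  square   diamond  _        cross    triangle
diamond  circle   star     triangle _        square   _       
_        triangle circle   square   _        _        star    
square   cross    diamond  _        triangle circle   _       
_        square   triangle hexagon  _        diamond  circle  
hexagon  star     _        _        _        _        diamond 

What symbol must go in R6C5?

Row 1, column 2: row 1 has {hexagon, star, triangle, square} and column 2 has {hexagon, star, cross, triangle, circle, square}, leaving only diamond.
Row 2, column 5: row 2 has {hexagon, diamond, cross, triangle, circle, square} and column 5 has {triangle}, leaving only star.
Row 6 already has {hexagon, diamond, triangle, circle, square} and column 5 already has {star, triangle}, so row 6, column 5 must be cross.

cross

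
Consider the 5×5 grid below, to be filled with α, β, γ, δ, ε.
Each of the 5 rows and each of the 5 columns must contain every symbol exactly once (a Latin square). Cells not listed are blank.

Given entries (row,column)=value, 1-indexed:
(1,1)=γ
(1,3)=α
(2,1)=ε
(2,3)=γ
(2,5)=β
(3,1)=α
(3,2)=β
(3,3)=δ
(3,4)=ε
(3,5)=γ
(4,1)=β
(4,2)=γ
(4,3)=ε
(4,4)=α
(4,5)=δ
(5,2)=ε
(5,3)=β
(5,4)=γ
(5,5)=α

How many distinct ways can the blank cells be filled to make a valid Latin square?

Row 1, column 2: eliminating its row and column leaves {δ}.
Row 1, column 4: eliminating its row and column leaves {β, δ}.
Row 1, column 5: eliminating its row and column leaves {ε}.
Row 2, column 2: eliminating its row and column leaves {α, δ}.
Row 2, column 4: eliminating its row and column leaves {δ}.
Row 5, column 1: eliminating its row and column leaves {δ}.
Only one assignment across all blanks avoids any row or column repeat, giving 1 completion.

1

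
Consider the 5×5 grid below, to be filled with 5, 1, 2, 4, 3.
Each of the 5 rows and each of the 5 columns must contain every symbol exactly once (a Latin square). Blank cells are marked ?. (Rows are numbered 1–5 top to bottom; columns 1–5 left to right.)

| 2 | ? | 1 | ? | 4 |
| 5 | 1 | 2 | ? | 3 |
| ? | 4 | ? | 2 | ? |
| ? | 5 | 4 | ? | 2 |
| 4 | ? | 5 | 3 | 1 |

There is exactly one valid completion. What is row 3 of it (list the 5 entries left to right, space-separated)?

1 4 3 2 5

Row 3, column 3: row 3 has {2, 4} and column 3 has {5, 1, 2, 4}, leaving only 3.
Row 3, column 1: row 3 has {2, 4, 3} and column 1 has {5, 2, 4}, leaving only 1.
Row 3, column 5: row 3 has {1, 2, 4, 3} and column 5 has {1, 2, 4, 3}, leaving only 5.
So row 3 reads: 1 4 3 2 5.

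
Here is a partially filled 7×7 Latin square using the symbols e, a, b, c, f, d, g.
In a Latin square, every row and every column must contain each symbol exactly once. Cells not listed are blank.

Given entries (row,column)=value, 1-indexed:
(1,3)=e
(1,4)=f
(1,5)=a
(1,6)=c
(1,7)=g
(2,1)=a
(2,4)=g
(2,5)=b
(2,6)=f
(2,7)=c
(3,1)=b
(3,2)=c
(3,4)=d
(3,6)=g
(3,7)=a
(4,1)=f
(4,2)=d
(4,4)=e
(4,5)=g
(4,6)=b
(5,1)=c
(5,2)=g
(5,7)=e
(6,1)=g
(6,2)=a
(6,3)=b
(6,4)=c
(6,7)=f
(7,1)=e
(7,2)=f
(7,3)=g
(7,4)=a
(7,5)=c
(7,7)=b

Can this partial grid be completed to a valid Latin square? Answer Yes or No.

No

Row 4, column 7: row 4 together with column 7 already contain {e, a, b, c, f, d, g} — every symbol — so nothing can go there. The grid has no valid completion.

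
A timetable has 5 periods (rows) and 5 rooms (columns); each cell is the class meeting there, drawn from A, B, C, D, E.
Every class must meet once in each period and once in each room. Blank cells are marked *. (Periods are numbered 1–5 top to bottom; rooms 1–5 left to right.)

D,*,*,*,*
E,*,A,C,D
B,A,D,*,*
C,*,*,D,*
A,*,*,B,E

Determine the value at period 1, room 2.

Period 2, room 2: period 2 has {A, C, D, E} and room 2 has {A}, leaving only B.
Period 3, room 4: period 3 has {A, B, D} and room 4 has {B, C, D}, leaving only E.
Period 1, room 4: period 1 has {D} and room 4 has {B, C, D, E}, leaving only A.
Period 3, room 5: period 3 has {A, B, D, E} and room 5 has {D, E}, leaving only C.
Period 1, room 5: period 1 has {A, D} and room 5 has {C, D, E}, leaving only B.
Period 4, room 2: period 4 has {C, D} and room 2 has {A, B}, leaving only E.
Period 1 already has {A, B, D} and room 2 already has {A, B, E}, so period 1, room 2 must be C.

C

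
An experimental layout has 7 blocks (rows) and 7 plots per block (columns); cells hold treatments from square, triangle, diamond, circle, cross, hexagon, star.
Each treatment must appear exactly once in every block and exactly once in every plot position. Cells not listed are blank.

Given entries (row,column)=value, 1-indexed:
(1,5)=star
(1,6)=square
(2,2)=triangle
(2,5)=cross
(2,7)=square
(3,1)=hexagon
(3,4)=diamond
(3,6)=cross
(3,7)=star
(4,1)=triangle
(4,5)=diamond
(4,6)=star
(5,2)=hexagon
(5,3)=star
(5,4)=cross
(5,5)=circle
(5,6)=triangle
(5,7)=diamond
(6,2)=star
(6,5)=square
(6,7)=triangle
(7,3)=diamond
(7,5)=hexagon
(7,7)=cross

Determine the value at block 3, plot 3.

square

Block 3, plot 5: block 3 has {diamond, cross, hexagon, star} and plot 5 has {square, diamond, circle, cross, hexagon, star}, leaving only triangle.
Block 5, plot 1: block 5 has {triangle, diamond, circle, cross, hexagon, star} and plot 1 has {triangle, hexagon}, leaving only square.
Block 7, plot 6: block 7 has {diamond, cross, hexagon} and plot 6 has {square, triangle, cross, star}, leaving only circle.
Block 7, plot 1: block 7 has {diamond, circle, cross, hexagon} and plot 1 has {square, triangle, hexagon}, leaving only star.
Block 7, plot 2: block 7 has {diamond, circle, cross, hexagon, star} and plot 2 has {triangle, hexagon, star}, leaving only square.
Block 3, plot 2: block 3 has {triangle, diamond, cross, hexagon, star} and plot 2 has {square, triangle, hexagon, star}, leaving only circle.
Block 3 already has {triangle, diamond, circle, cross, hexagon, star} and plot 3 already has {diamond, star}, so block 3, plot 3 must be square.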